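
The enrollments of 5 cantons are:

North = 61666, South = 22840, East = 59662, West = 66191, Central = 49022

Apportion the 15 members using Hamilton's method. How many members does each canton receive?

Standard divisor: 259381 ÷ 15 ≈ 17292.067.
Standard quotas: North 3.5661, South 1.3208, East 3.4503, West 3.8278, Central 2.8349.
Lower quotas: North 3, South 1, East 3, West 3, Central 2 (sum 12, leaving 3 seats).
Remainders in descending order: Central 0.8349, West 0.8278, North 0.5661, East 0.4503, South 0.3208.
The surplus seats go to Central, West, North.

North: 4, South: 1, East: 3, West: 4, Central: 3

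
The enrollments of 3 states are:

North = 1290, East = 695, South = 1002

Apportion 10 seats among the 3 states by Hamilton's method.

North: 4, East: 2, South: 4

The standard divisor is 2987/10 ≈ 298.7.
Standard quotas: North 4.319, East 2.327, South 3.355.
Lower quotas: North 4, East 2, South 3 (sum 9, leaving 1 seat).
Remainders in descending order: South 0.355, East 0.327, North 0.319.
Largest remainder: South receives the extra seat.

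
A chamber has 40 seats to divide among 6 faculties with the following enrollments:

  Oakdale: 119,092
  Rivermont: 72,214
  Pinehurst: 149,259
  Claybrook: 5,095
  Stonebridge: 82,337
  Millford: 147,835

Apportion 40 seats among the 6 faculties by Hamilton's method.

Total 575832; standard divisor 575832/40 ≈ 14395.8.
Standard quotas: Oakdale 8.2727, Rivermont 5.0163, Pinehurst 10.3682, Claybrook 0.3539, Stonebridge 5.7195, Millford 10.2693.
Lower quotas: Oakdale 8, Rivermont 5, Pinehurst 10, Claybrook 0, Stonebridge 5, Millford 10 (sum 38, leaving 2 seats).
Remainders in descending order: Stonebridge 0.7195, Pinehurst 0.3682, Claybrook 0.3539, Oakdale 0.2727, Millford 0.2693, Rivermont 0.0163.
Largest remainders: Stonebridge, Pinehurst receive the extra seats.

Oakdale 8, Rivermont 5, Pinehurst 11, Claybrook 0, Stonebridge 6, Millford 10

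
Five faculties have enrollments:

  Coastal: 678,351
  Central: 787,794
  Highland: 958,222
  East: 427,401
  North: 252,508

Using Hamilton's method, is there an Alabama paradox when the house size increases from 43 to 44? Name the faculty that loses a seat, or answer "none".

North

At 43 seats: Coastal 9, Central 11, Highland 13, East 6, North 4.
At 44 seats: Coastal 10, Central 11, Highland 14, East 6, North 3.
North drops from 4 to 3.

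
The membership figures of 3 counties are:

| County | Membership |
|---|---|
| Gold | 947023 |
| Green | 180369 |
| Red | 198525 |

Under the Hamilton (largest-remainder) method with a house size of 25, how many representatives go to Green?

3

Standard divisor: 1325917 ÷ 25 ≈ 53036.68.
Standard quotas: Gold 17.8560, Green 3.4008, Red 3.7432.
Lower quotas: Gold 17, Green 3, Red 3 (sum 23, leaving 2 seats).
Remainders in descending order: Gold 0.8560, Red 0.7432, Green 0.4008.
The surplus seats go to Gold, Red.
Green receives 3.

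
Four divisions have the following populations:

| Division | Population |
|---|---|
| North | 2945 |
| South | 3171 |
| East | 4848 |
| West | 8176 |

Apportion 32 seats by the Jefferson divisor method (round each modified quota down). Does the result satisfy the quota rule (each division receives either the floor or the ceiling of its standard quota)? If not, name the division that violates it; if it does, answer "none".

Standard quotas: North 4.924, South 5.302, East 8.105, West 13.669.
Jefferson allocation: North 5, South 5, East 8, West 14.
Every allocation lies between the lower and upper quota.

none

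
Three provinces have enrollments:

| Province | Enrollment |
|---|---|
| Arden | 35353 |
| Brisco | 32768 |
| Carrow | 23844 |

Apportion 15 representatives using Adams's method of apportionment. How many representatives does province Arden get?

Standard divisor 91965/15 ≈ 6131; standard quotas: Arden 5.766, Brisco 5.345, Carrow 3.889.
Rounding up gives 6, 6, 4 = 16 seats, so the divisor must be adjusted.
With modified divisor 6800: modified quotas Arden 5.199, Brisco 4.819, Carrow 3.506.
Rounding up: Arden 6, Brisco 5, Carrow 4 (total 15).
Arden receives 6.

6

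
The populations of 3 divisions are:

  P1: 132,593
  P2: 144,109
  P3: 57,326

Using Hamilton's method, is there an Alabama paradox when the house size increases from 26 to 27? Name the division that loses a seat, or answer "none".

At 26 seats: P1 10, P2 11, P3 5.
At 27 seats: P1 11, P2 12, P3 4.
P3 drops from 5 to 4.

P3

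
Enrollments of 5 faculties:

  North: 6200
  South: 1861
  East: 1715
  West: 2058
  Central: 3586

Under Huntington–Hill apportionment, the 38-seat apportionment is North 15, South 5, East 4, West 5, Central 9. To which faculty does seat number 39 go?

Priority for the next seat is population ÷ (√(s·(s+1))).
Priorities: North 400.208, South 339.771, East 383.486, West 375.738, Central 377.998.
Highest priority: North.

North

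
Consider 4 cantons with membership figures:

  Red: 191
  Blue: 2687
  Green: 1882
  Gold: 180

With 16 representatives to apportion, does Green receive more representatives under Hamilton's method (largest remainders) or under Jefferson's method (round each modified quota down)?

Hamilton: Red 1, Blue 9, Green 6, Gold 0.
Jefferson: Red 0, Blue 9, Green 7, Gold 0.
Green gets 6 under Hamilton and 7 under Jefferson.

Jefferson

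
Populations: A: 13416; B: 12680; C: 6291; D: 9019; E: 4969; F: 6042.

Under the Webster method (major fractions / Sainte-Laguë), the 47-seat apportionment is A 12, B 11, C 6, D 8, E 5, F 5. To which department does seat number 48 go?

Priority for the next seat is population ÷ (current seats + 0.5).
Priorities: A 1073.280, B 1102.609, C 967.846, D 1061.059, E 903.455, F 1098.545.
Highest priority: B.

B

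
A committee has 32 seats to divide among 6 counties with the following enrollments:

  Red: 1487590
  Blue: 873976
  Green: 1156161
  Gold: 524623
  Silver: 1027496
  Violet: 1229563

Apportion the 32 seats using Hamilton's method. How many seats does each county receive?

The standard divisor is 6299409/32 ≈ 196856.531.
Standard quotas: Red 7.5567, Blue 4.4397, Green 5.8731, Gold 2.6650, Silver 5.2195, Violet 6.2460.
Lower quotas: Red 7, Blue 4, Green 5, Gold 2, Silver 5, Violet 6 (sum 29, leaving 3 seats).
Remainders in descending order: Green 0.8731, Gold 0.6650, Red 0.5567, Blue 0.4397, Violet 0.2460, Silver 0.2195.
Largest remainders: Green, Gold, Red receive the extra seats.

Red=8, Blue=4, Green=6, Gold=3, Silver=5, Violet=6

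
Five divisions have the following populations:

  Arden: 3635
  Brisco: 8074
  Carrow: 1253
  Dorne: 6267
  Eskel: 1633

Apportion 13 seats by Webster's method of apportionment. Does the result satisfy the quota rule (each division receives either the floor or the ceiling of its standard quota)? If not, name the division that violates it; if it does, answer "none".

Standard quotas: Arden 2.265, Brisco 5.031, Carrow 0.781, Dorne 3.905, Eskel 1.018.
Webster allocation: Arden 2, Brisco 5, Carrow 1, Dorne 4, Eskel 1.
Every allocation lies between the lower and upper quota.

none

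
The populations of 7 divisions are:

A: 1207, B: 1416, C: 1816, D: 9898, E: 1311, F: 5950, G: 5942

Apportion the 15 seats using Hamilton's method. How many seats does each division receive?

A 1; B 1; C 1; D 5; E 1; F 3; G 3

The standard divisor is 27540/15 = 1836.
Standard quotas: A 0.6574, B 0.7712, C 0.9891, D 5.3911, E 0.7141, F 3.2407, G 3.2364.
Lower quotas: A 0, B 0, C 0, D 5, E 0, F 3, G 3 (sum 11, leaving 4 seats).
Remainders in descending order: C 0.9891, B 0.7712, E 0.7141, A 0.6574, D 0.3911, F 0.2407, G 0.2364.
The surplus seats go to C, B, E, A.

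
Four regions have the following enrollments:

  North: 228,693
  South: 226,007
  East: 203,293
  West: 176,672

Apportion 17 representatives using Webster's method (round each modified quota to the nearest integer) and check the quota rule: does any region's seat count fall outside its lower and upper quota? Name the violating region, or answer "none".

Standard quotas: North 4.658, South 4.603, East 4.141, West 3.598.
Webster allocation: North 5, South 4, East 4, West 4.
Every allocation lies between the lower and upper quota.

none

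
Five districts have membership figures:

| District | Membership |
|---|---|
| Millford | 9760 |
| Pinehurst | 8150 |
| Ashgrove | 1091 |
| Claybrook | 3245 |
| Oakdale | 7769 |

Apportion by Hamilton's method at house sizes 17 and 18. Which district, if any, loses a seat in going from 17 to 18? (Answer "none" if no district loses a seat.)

At 17 seats: Millford 5, Pinehurst 5, Ashgrove 1, Claybrook 2, Oakdale 4.
At 18 seats: Millford 6, Pinehurst 5, Ashgrove 0, Claybrook 2, Oakdale 5.
Ashgrove drops from 1 to 0.

Ashgrove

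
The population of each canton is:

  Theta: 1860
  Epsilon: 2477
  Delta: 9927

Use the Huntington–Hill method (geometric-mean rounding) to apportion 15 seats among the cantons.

With divisor 979: modified quotas Theta 1.900, Epsilon 2.530, Delta 10.140.
Geometric-mean thresholds: Theta √(1·2)=1.414, Epsilon √(2·3)=2.449, Delta √(10·11)=10.488.
Each quota rounded against its threshold gives Theta 2, Epsilon 3, Delta 10 (total 15).

Theta 2, Epsilon 3, Delta 10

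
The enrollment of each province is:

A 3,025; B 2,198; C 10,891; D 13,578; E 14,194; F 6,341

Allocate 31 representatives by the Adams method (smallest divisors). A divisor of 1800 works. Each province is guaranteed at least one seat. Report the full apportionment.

A 2, B 2, C 7, D 8, E 8, F 4

With modified divisor 1800: modified quotas A 1.681, B 1.221, C 6.051, D 7.543, E 7.886, F 3.523.
Rounding up: A 2, B 2, C 7, D 8, E 8, F 4 (total 31).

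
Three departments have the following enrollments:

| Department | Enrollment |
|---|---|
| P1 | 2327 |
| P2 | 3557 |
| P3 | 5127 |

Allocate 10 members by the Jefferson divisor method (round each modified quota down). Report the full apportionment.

P1: 2; P2: 3; P3: 5

Standard divisor 11011/10 ≈ 1101.1; standard quotas: P1 2.113, P2 3.230, P3 4.656.
Rounding down gives 2, 3, 4 = 9 seats, so the divisor must be adjusted.
With modified divisor 1000: modified quotas P1 2.327, P2 3.557, P3 5.127.
Rounding down: P1 2, P2 3, P3 5 (total 10).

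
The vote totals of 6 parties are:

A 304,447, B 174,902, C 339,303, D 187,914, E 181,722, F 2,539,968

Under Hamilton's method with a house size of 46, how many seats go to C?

4

The standard divisor is 3728256/46 ≈ 81049.043.
Standard quotas: A 3.7563, B 2.1580, C 4.1864, D 2.3185, E 2.2421, F 31.3387.
Lower quotas: A 3, B 2, C 4, D 2, E 2, F 31 (sum 44, leaving 2 seats).
Remainders in descending order: A 0.7563, F 0.3387, D 0.3185, E 0.2421, C 0.1864, B 0.1580.
Largest remainders: A, F receive the extra seats.
C receives 4.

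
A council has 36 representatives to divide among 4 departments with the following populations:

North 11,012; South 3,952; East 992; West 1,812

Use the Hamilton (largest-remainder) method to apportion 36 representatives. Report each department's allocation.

Total 17768; standard divisor 17768/36 ≈ 493.556.
Standard quotas: North 22.3116, South 8.0072, East 2.0099, West 3.6713.
Lower quotas: North 22, South 8, East 2, West 3 (sum 35, leaving 1 seat).
Remainders in descending order: West 0.6713, North 0.3116, East 0.0099, South 0.0072.
Largest remainder: West receives the extra seat.

North=22, South=8, East=2, West=4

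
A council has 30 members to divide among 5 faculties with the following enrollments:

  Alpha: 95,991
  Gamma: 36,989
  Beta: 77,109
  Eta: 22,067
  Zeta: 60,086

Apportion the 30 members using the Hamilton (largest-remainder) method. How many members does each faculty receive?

Alpha 10; Gamma 4; Beta 8; Eta 2; Zeta 6

Total 292242; standard divisor 292242/30 ≈ 9741.4.
Standard quotas: Alpha 9.8539, Gamma 3.7971, Beta 7.9156, Eta 2.2653, Zeta 6.1681.
Lower quotas: Alpha 9, Gamma 3, Beta 7, Eta 2, Zeta 6 (sum 27, leaving 3 seats).
Remainders in descending order: Beta 0.9156, Alpha 0.8539, Gamma 0.7971, Eta 0.2653, Zeta 0.1681.
The surplus seats go to Beta, Alpha, Gamma.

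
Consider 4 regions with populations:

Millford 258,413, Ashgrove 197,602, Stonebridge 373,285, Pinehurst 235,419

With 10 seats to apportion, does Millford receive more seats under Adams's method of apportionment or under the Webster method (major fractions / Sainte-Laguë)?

Adams

Adams: Millford 3, Ashgrove 2, Stonebridge 3, Pinehurst 2.
Webster: Millford 2, Ashgrove 2, Stonebridge 4, Pinehurst 2.
Millford gets 3 under Adams and 2 under Webster.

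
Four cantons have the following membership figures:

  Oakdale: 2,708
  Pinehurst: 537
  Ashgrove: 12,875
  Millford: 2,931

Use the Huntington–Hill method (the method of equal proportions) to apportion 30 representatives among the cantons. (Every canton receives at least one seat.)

Oakdale=4; Pinehurst=1; Ashgrove=20; Millford=5

With divisor 642: modified quotas Oakdale 4.218, Pinehurst 0.836, Ashgrove 20.055, Millford 4.565.
Geometric-mean thresholds: Oakdale √(4·5)=4.472, Pinehurst (min 1), Ashgrove √(20·21)=20.494, Millford √(4·5)=4.472.
Each quota rounded against its threshold gives Oakdale 4, Pinehurst 1, Ashgrove 20, Millford 5 (total 30).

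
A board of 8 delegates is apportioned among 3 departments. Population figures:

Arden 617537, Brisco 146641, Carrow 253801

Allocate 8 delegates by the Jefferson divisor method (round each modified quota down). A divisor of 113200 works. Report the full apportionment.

With modified divisor 113200: modified quotas Arden 5.455, Brisco 1.295, Carrow 2.242.
Rounding down: Arden 5, Brisco 1, Carrow 2 (total 8).

Arden 5; Brisco 1; Carrow 2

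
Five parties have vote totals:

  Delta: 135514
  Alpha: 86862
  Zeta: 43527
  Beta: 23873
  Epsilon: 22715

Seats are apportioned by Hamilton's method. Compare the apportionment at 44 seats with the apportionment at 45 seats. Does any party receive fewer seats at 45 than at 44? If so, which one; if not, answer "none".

Beta

At 44 seats: Delta 19, Alpha 12, Zeta 6, Beta 4, Epsilon 3.
At 45 seats: Delta 20, Alpha 13, Zeta 6, Beta 3, Epsilon 3.
Beta drops from 4 to 3.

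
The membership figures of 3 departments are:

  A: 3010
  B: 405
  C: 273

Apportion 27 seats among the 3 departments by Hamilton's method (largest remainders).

A 22, B 3, C 2

Standard divisor: 3688 ÷ 27 ≈ 136.593.
Standard quotas: A 22.036, B 2.965, C 1.999.
Lower quotas: A 22, B 2, C 1 (sum 25, leaving 2 seats).
Remainders in descending order: C 0.999, B 0.965, A 0.036.
Largest remainders: C, B receive the extra seats.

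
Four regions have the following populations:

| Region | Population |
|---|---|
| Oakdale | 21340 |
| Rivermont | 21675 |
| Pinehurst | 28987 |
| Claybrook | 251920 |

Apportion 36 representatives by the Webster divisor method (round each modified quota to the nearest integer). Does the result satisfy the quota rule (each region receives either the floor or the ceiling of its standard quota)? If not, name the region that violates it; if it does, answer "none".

Claybrook

Standard quotas: Oakdale 2.372, Rivermont 2.409, Pinehurst 3.222, Claybrook 27.998.
Webster allocation: Oakdale 2, Rivermont 2, Pinehurst 3, Claybrook 29.
Claybrook has quota 27.998 (lower 27, upper 28) but receives 29 — outside the quota interval.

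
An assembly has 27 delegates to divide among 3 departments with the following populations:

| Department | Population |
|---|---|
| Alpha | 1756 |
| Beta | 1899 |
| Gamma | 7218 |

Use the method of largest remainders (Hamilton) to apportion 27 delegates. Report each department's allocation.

The standard divisor is 10873/27 ≈ 402.704.
Standard quotas: Alpha 4.3605, Beta 4.7156, Gamma 17.9238.
Lower quotas: Alpha 4, Beta 4, Gamma 17 (sum 25, leaving 2 seats).
Remainders in descending order: Gamma 0.9238, Beta 0.7156, Alpha 0.3605.
Largest remainders: Gamma, Beta receive the extra seats.

Alpha=4; Beta=5; Gamma=18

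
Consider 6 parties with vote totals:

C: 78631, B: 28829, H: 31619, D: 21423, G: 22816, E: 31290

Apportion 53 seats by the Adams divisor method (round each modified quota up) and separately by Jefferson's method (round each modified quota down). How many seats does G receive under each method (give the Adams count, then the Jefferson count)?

Adams: C 19, B 7, H 8, D 5, G 6, E 8.
Jefferson: C 20, B 7, H 8, D 5, G 5, E 8.
G gets 6 under Adams and 5 under Jefferson.

6 and 5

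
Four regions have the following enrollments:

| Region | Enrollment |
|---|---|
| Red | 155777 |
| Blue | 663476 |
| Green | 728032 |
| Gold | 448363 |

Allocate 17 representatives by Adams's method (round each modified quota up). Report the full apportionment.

Standard divisor 1995648/17 ≈ 117391.059; standard quotas: Red 1.327, Blue 5.652, Green 6.202, Gold 3.819.
Rounding up gives 2, 6, 7, 4 = 19 seats, so the divisor must be adjusted.
With modified divisor 139200: modified quotas Red 1.119, Blue 4.766, Green 5.230, Gold 3.221.
Rounding up: Red 2, Blue 5, Green 6, Gold 4 (total 17).

Red=2, Blue=5, Green=6, Gold=4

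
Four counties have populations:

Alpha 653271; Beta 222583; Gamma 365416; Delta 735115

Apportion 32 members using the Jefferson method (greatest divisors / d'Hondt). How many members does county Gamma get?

6

Standard divisor 1976385/32 ≈ 61762.031; standard quotas: Alpha 10.577, Beta 3.604, Gamma 5.917, Delta 11.902.
Rounding down gives 10, 3, 5, 11 = 29 seats, so the divisor must be adjusted.
With modified divisor 58000: modified quotas Alpha 11.263, Beta 3.838, Gamma 6.300, Delta 12.674.
Rounding down: Alpha 11, Beta 3, Gamma 6, Delta 12 (total 32).
Gamma receives 6.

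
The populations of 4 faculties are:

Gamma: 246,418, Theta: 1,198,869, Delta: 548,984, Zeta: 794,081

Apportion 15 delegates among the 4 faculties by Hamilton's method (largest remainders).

Total 2788352; standard divisor 2788352/15 ≈ 185890.133.
Standard quotas: Gamma 1.3256, Theta 6.4493, Delta 2.9533, Zeta 4.2718.
Lower quotas: Gamma 1, Theta 6, Delta 2, Zeta 4 (sum 13, leaving 2 seats).
Remainders in descending order: Delta 0.9533, Theta 0.4493, Gamma 0.3256, Zeta 0.2718.
Largest remainders: Delta, Theta receive the extra seats.

Gamma 1, Theta 7, Delta 3, Zeta 4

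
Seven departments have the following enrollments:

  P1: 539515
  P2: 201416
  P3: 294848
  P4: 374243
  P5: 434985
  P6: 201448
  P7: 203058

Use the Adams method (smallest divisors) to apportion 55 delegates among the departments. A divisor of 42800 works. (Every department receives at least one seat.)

P1 13; P2 5; P3 7; P4 9; P5 11; P6 5; P7 5

With modified divisor 42800: modified quotas P1 12.605, P2 4.706, P3 6.889, P4 8.744, P5 10.163, P6 4.707, P7 4.744.
Rounding up: P1 13, P2 5, P3 7, P4 9, P5 11, P6 5, P7 5 (total 55).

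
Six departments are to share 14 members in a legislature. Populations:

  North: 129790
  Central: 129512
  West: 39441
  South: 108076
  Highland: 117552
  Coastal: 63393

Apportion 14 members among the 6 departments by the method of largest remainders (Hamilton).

North 3, Central 3, West 1, South 3, Highland 3, Coastal 1

Standard divisor: 587764 ÷ 14 ≈ 41983.143.
Standard quotas: North 3.0915, Central 3.0849, West 0.9394, South 2.5743, Highland 2.8000, Coastal 1.5100.
Lower quotas: North 3, Central 3, West 0, South 2, Highland 2, Coastal 1 (sum 11, leaving 3 seats).
Remainders in descending order: West 0.9394, Highland 0.8000, South 0.5743, Coastal 0.5100, North 0.0915, Central 0.0849.
Largest remainders: West, Highland, South receive the extra seats.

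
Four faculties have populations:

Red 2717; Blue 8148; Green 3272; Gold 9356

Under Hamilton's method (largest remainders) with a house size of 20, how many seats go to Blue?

7

The standard divisor is 23493/20 ≈ 1174.65.
Standard quotas: Red 2.3130, Blue 6.9365, Green 2.7855, Gold 7.9649.
Lower quotas: Red 2, Blue 6, Green 2, Gold 7 (sum 17, leaving 3 seats).
Remainders in descending order: Gold 0.9649, Blue 0.9365, Green 0.7855, Red 0.3130.
The surplus seats go to Gold, Blue, Green.
Blue receives 7.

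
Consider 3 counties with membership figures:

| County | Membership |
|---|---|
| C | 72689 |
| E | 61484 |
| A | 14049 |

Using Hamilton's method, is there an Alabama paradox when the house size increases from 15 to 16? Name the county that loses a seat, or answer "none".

At 15 seats: C 7, E 6, A 2.
At 16 seats: C 8, E 7, A 1.
A drops from 2 to 1.

A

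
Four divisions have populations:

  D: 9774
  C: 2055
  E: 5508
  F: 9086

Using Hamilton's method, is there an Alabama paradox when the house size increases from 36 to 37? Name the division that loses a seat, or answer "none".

none

At 36 seats: D 13, C 3, E 8, F 12.
At 37 seats: D 13, C 3, E 8, F 13.
No division's allocation decreased.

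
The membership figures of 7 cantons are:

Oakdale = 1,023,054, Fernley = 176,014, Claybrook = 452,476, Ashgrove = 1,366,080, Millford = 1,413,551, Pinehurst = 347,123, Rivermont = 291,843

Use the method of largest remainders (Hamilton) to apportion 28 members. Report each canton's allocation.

The standard divisor is 5070141/28 ≈ 181076.464.
Standard quotas: Oakdale 5.6498, Fernley 0.9720, Claybrook 2.4988, Ashgrove 7.5442, Millford 7.8064, Pinehurst 1.9170, Rivermont 1.6117.
Lower quotas: Oakdale 5, Fernley 0, Claybrook 2, Ashgrove 7, Millford 7, Pinehurst 1, Rivermont 1 (sum 23, leaving 5 seats).
Remainders in descending order: Fernley 0.9720, Pinehurst 0.9170, Millford 0.8064, Oakdale 0.6498, Rivermont 0.6117, Ashgrove 0.5442, Claybrook 0.4988.
Largest remainders: Fernley, Pinehurst, Millford, Oakdale, Rivermont receive the extra seats.

Oakdale: 6, Fernley: 1, Claybrook: 2, Ashgrove: 7, Millford: 8, Pinehurst: 2, Rivermont: 2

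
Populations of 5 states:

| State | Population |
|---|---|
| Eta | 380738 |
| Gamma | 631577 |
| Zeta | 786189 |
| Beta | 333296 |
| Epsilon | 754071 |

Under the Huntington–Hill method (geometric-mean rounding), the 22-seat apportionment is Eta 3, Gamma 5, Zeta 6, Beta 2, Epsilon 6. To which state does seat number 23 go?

Beta

Priority for the next seat is population ÷ (√(s·(s+1))).
Priorities: Eta 109909.593, Gamma 115309.657, Zeta 121311.596, Beta 136067.522, Epsilon 116355.681.
Highest priority: Beta.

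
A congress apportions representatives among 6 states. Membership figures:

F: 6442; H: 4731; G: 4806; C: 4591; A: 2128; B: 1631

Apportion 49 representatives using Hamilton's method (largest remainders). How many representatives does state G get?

10

The standard divisor is 24329/49 ≈ 496.51.
Standard quotas: F 12.9746, H 9.5285, G 9.6796, C 9.2465, A 4.2859, B 3.2849.
Lower quotas: F 12, H 9, G 9, C 9, A 4, B 3 (sum 46, leaving 3 seats).
Remainders in descending order: F 0.9746, G 0.6796, H 0.5285, A 0.2859, B 0.2849, C 0.2465.
Largest remainders: F, G, H receive the extra seats.
G receives 10.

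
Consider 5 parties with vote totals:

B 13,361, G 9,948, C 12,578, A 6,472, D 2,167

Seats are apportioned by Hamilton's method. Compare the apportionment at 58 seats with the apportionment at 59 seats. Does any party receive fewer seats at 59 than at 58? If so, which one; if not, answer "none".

A

At 58 seats: B 17, G 13, C 16, A 9, D 3.
At 59 seats: B 18, G 13, C 17, A 8, D 3.
A drops from 9 to 8.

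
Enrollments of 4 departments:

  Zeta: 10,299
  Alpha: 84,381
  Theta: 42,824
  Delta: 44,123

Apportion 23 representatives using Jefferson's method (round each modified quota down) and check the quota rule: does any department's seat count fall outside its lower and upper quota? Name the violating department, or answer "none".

Standard quotas: Zeta 1.304, Alpha 10.685, Theta 5.423, Delta 5.587.
Jefferson allocation: Zeta 1, Alpha 11, Theta 5, Delta 6.
Every allocation lies between the lower and upper quota.

none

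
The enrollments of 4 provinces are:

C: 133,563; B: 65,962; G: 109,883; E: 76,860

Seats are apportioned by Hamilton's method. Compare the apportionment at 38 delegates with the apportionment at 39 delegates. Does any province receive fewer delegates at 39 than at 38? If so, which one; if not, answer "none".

none

At 38 seats: C 13, B 6, G 11, E 8.
At 39 seats: C 13, B 7, G 11, E 8.
No province's allocation decreased.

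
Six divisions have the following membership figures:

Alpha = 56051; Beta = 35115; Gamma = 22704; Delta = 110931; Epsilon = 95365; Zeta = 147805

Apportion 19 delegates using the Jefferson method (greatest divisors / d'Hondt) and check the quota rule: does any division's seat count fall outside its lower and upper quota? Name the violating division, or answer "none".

none

Standard quotas: Alpha 2.276, Beta 1.426, Gamma 0.922, Delta 4.504, Epsilon 3.872, Zeta 6.001.
Jefferson allocation: Alpha 2, Beta 1, Gamma 1, Delta 5, Epsilon 4, Zeta 6.
Every allocation lies between the lower and upper quota.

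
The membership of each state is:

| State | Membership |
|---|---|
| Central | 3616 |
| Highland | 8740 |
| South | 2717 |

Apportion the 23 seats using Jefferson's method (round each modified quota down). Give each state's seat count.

Central=5; Highland=14; South=4

Standard divisor 15073/23 ≈ 655.348; standard quotas: Central 5.518, Highland 13.336, South 4.146.
Rounding down gives 5, 13, 4 = 22 seats, so the divisor must be adjusted.
With modified divisor 610: modified quotas Central 5.928, Highland 14.328, South 4.454.
Rounding down: Central 5, Highland 14, South 4 (total 23).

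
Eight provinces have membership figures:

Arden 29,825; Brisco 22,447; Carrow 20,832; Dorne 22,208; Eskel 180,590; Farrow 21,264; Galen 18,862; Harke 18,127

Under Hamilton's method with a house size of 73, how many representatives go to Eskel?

The standard divisor is 334155/73 ≈ 4577.466.
Standard quotas: Arden 6.5156, Brisco 4.9038, Carrow 4.5510, Dorne 4.8516, Eskel 39.4520, Farrow 4.6454, Galen 4.1206, Harke 3.9601.
Lower quotas: Arden 6, Brisco 4, Carrow 4, Dorne 4, Eskel 39, Farrow 4, Galen 4, Harke 3 (sum 68, leaving 5 seats).
Remainders in descending order: Harke 0.9601, Brisco 0.9038, Dorne 0.8516, Farrow 0.6454, Carrow 0.5510, Arden 0.5156, Eskel 0.4520, Galen 0.1206.
The surplus seats go to Harke, Brisco, Dorne, Farrow, Carrow.
Eskel receives 39.

39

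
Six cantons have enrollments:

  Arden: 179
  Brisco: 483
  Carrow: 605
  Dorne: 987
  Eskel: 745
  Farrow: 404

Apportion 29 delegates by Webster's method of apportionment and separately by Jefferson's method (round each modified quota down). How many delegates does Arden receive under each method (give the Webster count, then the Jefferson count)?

2 and 1

Webster: Arden 2, Brisco 4, Carrow 5, Dorne 9, Eskel 6, Farrow 3.
Jefferson: Arden 1, Brisco 4, Carrow 5, Dorne 9, Eskel 7, Farrow 3.
Arden gets 2 under Webster and 1 under Jefferson.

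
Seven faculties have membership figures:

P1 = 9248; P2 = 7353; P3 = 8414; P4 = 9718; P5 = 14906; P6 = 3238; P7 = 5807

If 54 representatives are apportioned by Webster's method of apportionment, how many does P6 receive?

3

Standard divisor 58684/54 ≈ 1086.741; standard quotas: P1 8.510, P2 6.766, P3 7.742, P4 8.942, P5 13.716, P6 2.980, P7 5.344.
Rounding to the nearest integer gives 9, 7, 8, 9, 14, 3, 5 = 55 seats, so the divisor must be adjusted.
With modified divisor 1100: modified quotas P1 8.407, P2 6.685, P3 7.649, P4 8.835, P5 13.551, P6 2.944, P7 5.279.
Rounding to the nearest integer: P1 8, P2 7, P3 8, P4 9, P5 14, P6 3, P7 5 (total 54).
P6 receives 3.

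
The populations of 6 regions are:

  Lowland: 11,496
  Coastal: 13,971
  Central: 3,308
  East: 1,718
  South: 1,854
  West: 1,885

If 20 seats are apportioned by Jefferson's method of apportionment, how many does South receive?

Standard divisor 34232/20 ≈ 1711.6; standard quotas: Lowland 6.717, Coastal 8.163, Central 1.933, East 1.004, South 1.083, West 1.101.
Rounding down gives 6, 8, 1, 1, 1, 1 = 18 seats, so the divisor must be adjusted.
With modified divisor 1600: modified quotas Lowland 7.185, Coastal 8.732, Central 2.067, East 1.074, South 1.159, West 1.178.
Rounding down: Lowland 7, Coastal 8, Central 2, East 1, South 1, West 1 (total 20).
South receives 1.

1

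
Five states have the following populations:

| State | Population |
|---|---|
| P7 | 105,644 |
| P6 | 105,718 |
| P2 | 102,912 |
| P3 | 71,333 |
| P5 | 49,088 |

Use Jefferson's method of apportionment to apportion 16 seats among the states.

Standard divisor 434695/16 ≈ 27168.438; standard quotas: P7 3.888, P6 3.891, P2 3.788, P3 2.626, P5 1.807.
Rounding down gives 3, 3, 3, 2, 1 = 12 seats, so the divisor must be adjusted.
With modified divisor 24200: modified quotas P7 4.365, P6 4.369, P2 4.253, P3 2.948, P5 2.028.
Rounding down: P7 4, P6 4, P2 4, P3 2, P5 2 (total 16).

P7=4, P6=4, P2=4, P3=2, P5=2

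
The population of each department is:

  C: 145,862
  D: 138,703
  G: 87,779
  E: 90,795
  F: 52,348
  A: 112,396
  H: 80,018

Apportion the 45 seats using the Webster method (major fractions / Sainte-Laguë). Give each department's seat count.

Standard divisor 707901/45 ≈ 15731.133; standard quotas: C 9.272, D 8.817, G 5.580, E 5.772, F 3.328, A 7.145, H 5.087.
Rounding to the nearest integer gives C 9, D 9, G 6, E 6, F 3, A 7, H 5 — total 45, matching the house size, so no adjustment is needed.

C 9; D 9; G 6; E 6; F 3; A 7; H 5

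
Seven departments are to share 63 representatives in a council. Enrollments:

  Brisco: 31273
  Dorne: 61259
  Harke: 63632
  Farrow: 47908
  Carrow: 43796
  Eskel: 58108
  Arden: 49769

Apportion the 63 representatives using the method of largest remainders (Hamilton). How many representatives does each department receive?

Brisco: 6, Dorne: 11, Harke: 11, Farrow: 8, Carrow: 8, Eskel: 10, Arden: 9

Total 355745; standard divisor 355745/63 ≈ 5646.746.
Standard quotas: Brisco 5.5382, Dorne 10.8485, Harke 11.2688, Farrow 8.4842, Carrow 7.7560, Eskel 10.2905, Arden 8.8137.
Lower quotas: Brisco 5, Dorne 10, Harke 11, Farrow 8, Carrow 7, Eskel 10, Arden 8 (sum 59, leaving 4 seats).
Remainders in descending order: Dorne 0.8485, Arden 0.8137, Carrow 0.7560, Brisco 0.5382, Farrow 0.4842, Eskel 0.2905, Harke 0.2688.
The surplus seats go to Dorne, Arden, Carrow, Brisco.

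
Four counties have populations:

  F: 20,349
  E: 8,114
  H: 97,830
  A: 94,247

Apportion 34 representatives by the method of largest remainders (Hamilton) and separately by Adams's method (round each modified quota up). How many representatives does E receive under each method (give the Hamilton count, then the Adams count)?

Hamilton: F 3, E 1, H 15, A 15.
Adams: F 3, E 2, H 15, A 14.
E gets 1 under Hamilton and 2 under Adams.

1 and 2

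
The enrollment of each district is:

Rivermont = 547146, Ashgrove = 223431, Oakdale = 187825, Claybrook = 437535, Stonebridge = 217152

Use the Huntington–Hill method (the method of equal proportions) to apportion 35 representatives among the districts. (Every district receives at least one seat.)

Rivermont 12, Ashgrove 5, Oakdale 4, Claybrook 9, Stonebridge 5

With divisor 46872: modified quotas Rivermont 11.673, Ashgrove 4.767, Oakdale 4.007, Claybrook 9.335, Stonebridge 4.633.
Geometric-mean thresholds: Rivermont √(11·12)=11.489, Ashgrove √(4·5)=4.472, Oakdale √(4·5)=4.472, Claybrook √(9·10)=9.487, Stonebridge √(4·5)=4.472.
Each quota rounded against its threshold gives Rivermont 12, Ashgrove 5, Oakdale 4, Claybrook 9, Stonebridge 5 (total 35).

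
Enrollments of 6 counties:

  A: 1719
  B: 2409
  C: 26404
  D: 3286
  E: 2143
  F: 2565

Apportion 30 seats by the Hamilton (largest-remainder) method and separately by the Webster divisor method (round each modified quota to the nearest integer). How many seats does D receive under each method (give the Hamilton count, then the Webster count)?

2 and 3

Hamilton: A 1, B 2, C 21, D 2, E 2, F 2.
Webster: A 1, B 2, C 20, D 3, E 2, F 2.
D gets 2 under Hamilton and 3 under Webster.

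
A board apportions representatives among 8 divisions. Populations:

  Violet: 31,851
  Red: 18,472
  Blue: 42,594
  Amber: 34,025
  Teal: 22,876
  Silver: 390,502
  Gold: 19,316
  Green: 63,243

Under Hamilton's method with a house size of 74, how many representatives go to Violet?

Standard divisor: 622879 ÷ 74 ≈ 8417.284.
Standard quotas: Violet 3.7840, Red 2.1945, Blue 5.0603, Amber 4.0423, Teal 2.7177, Silver 46.3929, Gold 2.2948, Green 7.5135.
Lower quotas: Violet 3, Red 2, Blue 5, Amber 4, Teal 2, Silver 46, Gold 2, Green 7 (sum 71, leaving 3 seats).
Remainders in descending order: Violet 0.7840, Teal 0.7177, Green 0.5135, Silver 0.3929, Gold 0.2948, Red 0.1945, Blue 0.0603, Amber 0.0423.
The surplus seats go to Violet, Teal, Green.
Violet receives 4.

4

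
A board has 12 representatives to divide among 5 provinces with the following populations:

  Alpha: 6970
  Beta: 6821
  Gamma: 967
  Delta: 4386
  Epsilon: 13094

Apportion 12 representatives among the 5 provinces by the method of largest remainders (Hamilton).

Alpha 3, Beta 2, Gamma 0, Delta 2, Epsilon 5

The standard divisor is 32238/12 ≈ 2686.5.
Standard quotas: Alpha 2.5945, Beta 2.5390, Gamma 0.3599, Delta 1.6326, Epsilon 4.8740.
Lower quotas: Alpha 2, Beta 2, Gamma 0, Delta 1, Epsilon 4 (sum 9, leaving 3 seats).
Remainders in descending order: Epsilon 0.8740, Delta 0.6326, Alpha 0.5945, Beta 0.5390, Gamma 0.3599.
Largest remainders: Epsilon, Delta, Alpha receive the extra seats.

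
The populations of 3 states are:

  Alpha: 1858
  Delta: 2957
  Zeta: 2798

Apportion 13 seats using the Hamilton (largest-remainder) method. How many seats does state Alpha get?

3

Total 7613; standard divisor 7613/13 ≈ 585.615.
Standard quotas: Alpha 3.173, Delta 5.049, Zeta 4.778.
Lower quotas: Alpha 3, Delta 5, Zeta 4 (sum 12, leaving 1 seat).
Remainders in descending order: Zeta 0.778, Alpha 0.173, Delta 0.049.
Largest remainder: Zeta receives the extra seat.
Alpha receives 3.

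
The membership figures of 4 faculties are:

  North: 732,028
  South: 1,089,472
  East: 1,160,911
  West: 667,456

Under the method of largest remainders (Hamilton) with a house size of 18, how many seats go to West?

The standard divisor is 3649867/18 ≈ 202770.389.
Standard quotas: North 3.6101, South 5.3729, East 5.7252, West 3.2917.
Lower quotas: North 3, South 5, East 5, West 3 (sum 16, leaving 2 seats).
Remainders in descending order: East 0.7252, North 0.6101, South 0.3729, West 0.2917.
Largest remainders: East, North receive the extra seats.
West receives 3.

3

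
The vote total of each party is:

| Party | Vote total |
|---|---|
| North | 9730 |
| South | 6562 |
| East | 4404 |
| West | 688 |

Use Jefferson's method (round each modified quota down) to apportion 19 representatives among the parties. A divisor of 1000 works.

North 9, South 6, East 4, West 0

With modified divisor 1000: modified quotas North 9.730, South 6.562, East 4.404, West 0.688.
Rounding down: North 9, South 6, East 4, West 0 (total 19).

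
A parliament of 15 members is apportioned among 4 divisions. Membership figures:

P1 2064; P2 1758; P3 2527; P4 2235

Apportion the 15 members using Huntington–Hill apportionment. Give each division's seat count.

With divisor 580: modified quotas P1 3.559, P2 3.031, P3 4.357, P4 3.853.
Geometric-mean thresholds: P1 √(3·4)=3.464, P2 √(3·4)=3.464, P3 √(4·5)=4.472, P4 √(3·4)=3.464.
Each quota rounded against its threshold gives P1 4, P2 3, P3 4, P4 4 (total 15).

P1=4; P2=3; P3=4; P4=4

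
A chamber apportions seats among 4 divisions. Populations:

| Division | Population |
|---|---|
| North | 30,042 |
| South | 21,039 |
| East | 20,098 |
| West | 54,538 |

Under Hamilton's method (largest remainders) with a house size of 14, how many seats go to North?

4

Total 125717; standard divisor 125717/14 ≈ 8979.786.
Standard quotas: North 3.3455, South 2.3429, East 2.2381, West 6.0734.
Lower quotas: North 3, South 2, East 2, West 6 (sum 13, leaving 1 seat).
Remainders in descending order: North 0.3455, South 0.3429, East 0.2381, West 0.0734.
The surplus seat goes to North.
North receives 4.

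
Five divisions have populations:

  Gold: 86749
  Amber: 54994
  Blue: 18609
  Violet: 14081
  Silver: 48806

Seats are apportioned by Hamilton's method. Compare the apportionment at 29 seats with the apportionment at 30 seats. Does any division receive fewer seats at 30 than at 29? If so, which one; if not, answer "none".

At 29 seats: Gold 11, Amber 7, Blue 3, Violet 2, Silver 6.
At 30 seats: Gold 12, Amber 7, Blue 2, Violet 2, Silver 7.
Blue drops from 3 to 2.

Blue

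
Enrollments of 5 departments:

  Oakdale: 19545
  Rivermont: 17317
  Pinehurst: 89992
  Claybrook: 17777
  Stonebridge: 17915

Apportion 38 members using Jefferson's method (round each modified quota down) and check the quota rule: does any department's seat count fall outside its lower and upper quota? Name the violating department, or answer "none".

Standard quotas: Oakdale 4.569, Rivermont 4.048, Pinehurst 21.038, Claybrook 4.156, Stonebridge 4.188.
Jefferson allocation: Oakdale 4, Rivermont 4, Pinehurst 22, Claybrook 4, Stonebridge 4.
Every allocation lies between the lower and upper quota.

none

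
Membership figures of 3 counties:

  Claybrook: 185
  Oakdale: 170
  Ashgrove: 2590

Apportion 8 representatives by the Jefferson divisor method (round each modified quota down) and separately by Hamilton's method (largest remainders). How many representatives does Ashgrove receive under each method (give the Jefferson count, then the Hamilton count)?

8 and 7

Jefferson: Claybrook 0, Oakdale 0, Ashgrove 8.
Hamilton: Claybrook 1, Oakdale 0, Ashgrove 7.
Ashgrove gets 8 under Jefferson and 7 under Hamilton.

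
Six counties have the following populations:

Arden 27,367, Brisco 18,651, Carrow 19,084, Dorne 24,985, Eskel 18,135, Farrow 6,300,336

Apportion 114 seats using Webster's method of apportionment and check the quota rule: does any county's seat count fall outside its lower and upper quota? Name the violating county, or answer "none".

Standard quotas: Arden 0.487, Brisco 0.332, Carrow 0.339, Dorne 0.444, Eskel 0.323, Farrow 112.075.
Webster allocation: Arden 0, Brisco 0, Carrow 0, Dorne 0, Eskel 0, Farrow 114.
Farrow has quota 112.075 (lower 112, upper 113) but receives 114 — outside the quota interval.

Farrow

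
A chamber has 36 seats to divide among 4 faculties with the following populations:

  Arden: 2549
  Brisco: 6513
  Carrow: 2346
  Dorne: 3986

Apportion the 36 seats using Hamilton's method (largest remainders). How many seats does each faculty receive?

Arden: 6; Brisco: 15; Carrow: 6; Dorne: 9

Standard divisor: 15394 ÷ 36 ≈ 427.611.
Standard quotas: Arden 5.9610, Brisco 15.2311, Carrow 5.4863, Dorne 9.3216.
Lower quotas: Arden 5, Brisco 15, Carrow 5, Dorne 9 (sum 34, leaving 2 seats).
Remainders in descending order: Arden 0.9610, Carrow 0.4863, Dorne 0.3216, Brisco 0.2311.
The surplus seats go to Arden, Carrow.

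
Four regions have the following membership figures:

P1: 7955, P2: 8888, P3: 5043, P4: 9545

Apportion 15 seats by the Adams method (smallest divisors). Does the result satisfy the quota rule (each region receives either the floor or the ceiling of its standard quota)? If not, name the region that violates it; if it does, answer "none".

none

Standard quotas: P1 3.796, P2 4.242, P3 2.407, P4 4.555.
Adams allocation: P1 4, P2 4, P3 3, P4 4.
Every allocation lies between the lower and upper quota.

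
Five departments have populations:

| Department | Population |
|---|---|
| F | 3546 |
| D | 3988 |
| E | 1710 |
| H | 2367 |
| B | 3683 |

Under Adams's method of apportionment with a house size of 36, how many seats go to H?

6

Standard divisor 15294/36 ≈ 424.833; standard quotas: F 8.347, D 9.387, E 4.025, H 5.572, B 8.669.
Rounding up gives 9, 10, 5, 6, 9 = 39 seats, so the divisor must be adjusted.
With modified divisor 450: modified quotas F 7.880, D 8.862, E 3.800, H 5.260, B 8.184.
Rounding up: F 8, D 9, E 4, H 6, B 9 (total 36).
H receives 6.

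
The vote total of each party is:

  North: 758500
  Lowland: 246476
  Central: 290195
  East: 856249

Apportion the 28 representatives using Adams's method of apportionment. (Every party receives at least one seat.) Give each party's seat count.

Standard divisor 2151420/28 ≈ 76836.429; standard quotas: North 9.872, Lowland 3.208, Central 3.777, East 11.144.
Rounding up gives 10, 4, 4, 12 = 30 seats, so the divisor must be adjusted.
With modified divisor 83200: modified quotas North 9.117, Lowland 2.962, Central 3.488, East 10.291.
Rounding up: North 10, Lowland 3, Central 4, East 11 (total 28).

North: 10, Lowland: 3, Central: 4, East: 11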